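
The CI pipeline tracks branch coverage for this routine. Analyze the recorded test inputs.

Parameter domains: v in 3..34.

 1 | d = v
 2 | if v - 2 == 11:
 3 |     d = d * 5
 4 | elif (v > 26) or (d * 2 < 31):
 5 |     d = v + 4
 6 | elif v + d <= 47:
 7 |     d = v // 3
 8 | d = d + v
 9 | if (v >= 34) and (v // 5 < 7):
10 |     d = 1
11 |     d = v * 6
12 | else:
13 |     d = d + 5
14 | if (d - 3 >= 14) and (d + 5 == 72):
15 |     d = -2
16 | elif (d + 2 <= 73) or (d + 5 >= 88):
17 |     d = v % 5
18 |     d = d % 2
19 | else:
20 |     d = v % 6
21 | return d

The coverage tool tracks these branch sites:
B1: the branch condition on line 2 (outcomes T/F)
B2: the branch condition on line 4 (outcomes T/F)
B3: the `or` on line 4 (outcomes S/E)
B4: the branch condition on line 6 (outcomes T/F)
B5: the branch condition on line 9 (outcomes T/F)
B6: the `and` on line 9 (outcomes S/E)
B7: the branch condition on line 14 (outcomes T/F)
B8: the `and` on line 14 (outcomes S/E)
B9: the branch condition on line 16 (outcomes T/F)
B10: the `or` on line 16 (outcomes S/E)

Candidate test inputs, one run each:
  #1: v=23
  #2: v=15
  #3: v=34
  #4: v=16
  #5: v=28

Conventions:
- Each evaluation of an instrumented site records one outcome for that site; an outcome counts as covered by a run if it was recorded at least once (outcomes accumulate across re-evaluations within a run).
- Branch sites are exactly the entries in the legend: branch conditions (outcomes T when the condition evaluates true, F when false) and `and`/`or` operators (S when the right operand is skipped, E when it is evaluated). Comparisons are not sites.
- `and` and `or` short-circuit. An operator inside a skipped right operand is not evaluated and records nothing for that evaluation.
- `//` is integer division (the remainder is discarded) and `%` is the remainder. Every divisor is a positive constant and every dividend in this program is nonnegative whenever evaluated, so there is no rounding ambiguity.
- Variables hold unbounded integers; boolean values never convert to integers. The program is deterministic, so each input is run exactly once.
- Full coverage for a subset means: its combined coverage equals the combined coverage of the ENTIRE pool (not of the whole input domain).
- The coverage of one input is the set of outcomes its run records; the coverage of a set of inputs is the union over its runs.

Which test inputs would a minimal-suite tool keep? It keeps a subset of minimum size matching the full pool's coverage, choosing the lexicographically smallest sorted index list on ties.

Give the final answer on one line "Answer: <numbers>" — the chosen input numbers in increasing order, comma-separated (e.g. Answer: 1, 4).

input #1 (v=23): covers B1=F, B2=F, B3=E, B4=T, B5=F, B6=S, B7=F, B8=E, B9=T, B10=S
input #2 (v=15): covers B1=F, B2=T, B3=E, B5=F, B6=S, B7=F, B8=E, B9=T, B10=S
input #3 (v=34): covers B1=F, B2=T, B3=S, B5=T, B6=E, B7=F, B8=E, B9=T, B10=E
input #4 (v=16): covers B1=F, B2=F, B3=E, B4=T, B5=F, B6=S, B7=F, B8=E, B9=T, B10=S
input #5 (v=28): covers B1=F, B2=T, B3=S, B5=F, B6=S, B7=F, B8=E, B9=T, B10=S
together the pool reaches 15 outcomes: B1=F, B2=T, B2=F, B3=S, B3=E, B4=T, B5=T, B5=F, B6=S, B6=E, B7=F, B8=E, B9=T, B10=S, B10=E
checked all size-1 subsets: none covers 15 outcomes (max 10/15)
the canonical winner is {1, 3}: size 2, full 15-outcome coverage, earliest index list among size-2 covers

Answer: 1, 3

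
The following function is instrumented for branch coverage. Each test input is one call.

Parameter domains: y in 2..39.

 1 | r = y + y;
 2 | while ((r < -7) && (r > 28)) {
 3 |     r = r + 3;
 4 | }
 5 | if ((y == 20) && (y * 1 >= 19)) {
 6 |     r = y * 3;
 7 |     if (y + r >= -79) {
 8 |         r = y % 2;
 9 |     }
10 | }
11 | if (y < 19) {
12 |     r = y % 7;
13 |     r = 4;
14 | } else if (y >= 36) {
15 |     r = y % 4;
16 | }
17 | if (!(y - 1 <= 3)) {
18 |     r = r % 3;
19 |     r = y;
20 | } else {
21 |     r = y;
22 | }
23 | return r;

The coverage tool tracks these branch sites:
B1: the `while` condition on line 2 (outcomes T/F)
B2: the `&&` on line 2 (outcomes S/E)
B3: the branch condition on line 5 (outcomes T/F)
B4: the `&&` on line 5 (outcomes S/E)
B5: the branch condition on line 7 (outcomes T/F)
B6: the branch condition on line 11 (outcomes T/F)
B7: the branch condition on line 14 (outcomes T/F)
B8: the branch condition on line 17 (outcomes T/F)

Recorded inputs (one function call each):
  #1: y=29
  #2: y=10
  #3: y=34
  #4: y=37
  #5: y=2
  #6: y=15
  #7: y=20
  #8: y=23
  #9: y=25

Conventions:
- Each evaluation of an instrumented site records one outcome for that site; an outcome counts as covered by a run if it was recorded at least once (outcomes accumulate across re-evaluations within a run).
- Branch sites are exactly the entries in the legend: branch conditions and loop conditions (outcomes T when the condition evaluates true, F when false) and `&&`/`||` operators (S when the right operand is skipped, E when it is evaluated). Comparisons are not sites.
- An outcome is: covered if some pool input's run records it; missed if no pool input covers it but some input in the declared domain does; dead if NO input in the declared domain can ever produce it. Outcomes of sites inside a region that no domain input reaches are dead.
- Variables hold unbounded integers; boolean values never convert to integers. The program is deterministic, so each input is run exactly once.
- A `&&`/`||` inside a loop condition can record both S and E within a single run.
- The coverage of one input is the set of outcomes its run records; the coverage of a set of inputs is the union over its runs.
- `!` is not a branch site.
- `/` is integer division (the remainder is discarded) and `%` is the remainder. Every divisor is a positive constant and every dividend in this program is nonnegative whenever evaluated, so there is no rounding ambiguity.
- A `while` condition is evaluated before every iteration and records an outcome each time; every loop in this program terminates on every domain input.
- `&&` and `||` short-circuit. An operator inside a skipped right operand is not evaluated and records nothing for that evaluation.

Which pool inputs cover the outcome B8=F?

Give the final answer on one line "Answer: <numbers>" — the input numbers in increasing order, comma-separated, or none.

input #1 (y=29): does not produce B8=F
input #2 (y=10): does not produce B8=F
input #3 (y=34): does not produce B8=F
input #4 (y=37): does not produce B8=F
input #5 (y=2): produces B8=F
input #6 (y=15): does not produce B8=F
input #7 (y=20): does not produce B8=F
input #8 (y=23): does not produce B8=F
input #9 (y=25): does not produce B8=F

Answer: 5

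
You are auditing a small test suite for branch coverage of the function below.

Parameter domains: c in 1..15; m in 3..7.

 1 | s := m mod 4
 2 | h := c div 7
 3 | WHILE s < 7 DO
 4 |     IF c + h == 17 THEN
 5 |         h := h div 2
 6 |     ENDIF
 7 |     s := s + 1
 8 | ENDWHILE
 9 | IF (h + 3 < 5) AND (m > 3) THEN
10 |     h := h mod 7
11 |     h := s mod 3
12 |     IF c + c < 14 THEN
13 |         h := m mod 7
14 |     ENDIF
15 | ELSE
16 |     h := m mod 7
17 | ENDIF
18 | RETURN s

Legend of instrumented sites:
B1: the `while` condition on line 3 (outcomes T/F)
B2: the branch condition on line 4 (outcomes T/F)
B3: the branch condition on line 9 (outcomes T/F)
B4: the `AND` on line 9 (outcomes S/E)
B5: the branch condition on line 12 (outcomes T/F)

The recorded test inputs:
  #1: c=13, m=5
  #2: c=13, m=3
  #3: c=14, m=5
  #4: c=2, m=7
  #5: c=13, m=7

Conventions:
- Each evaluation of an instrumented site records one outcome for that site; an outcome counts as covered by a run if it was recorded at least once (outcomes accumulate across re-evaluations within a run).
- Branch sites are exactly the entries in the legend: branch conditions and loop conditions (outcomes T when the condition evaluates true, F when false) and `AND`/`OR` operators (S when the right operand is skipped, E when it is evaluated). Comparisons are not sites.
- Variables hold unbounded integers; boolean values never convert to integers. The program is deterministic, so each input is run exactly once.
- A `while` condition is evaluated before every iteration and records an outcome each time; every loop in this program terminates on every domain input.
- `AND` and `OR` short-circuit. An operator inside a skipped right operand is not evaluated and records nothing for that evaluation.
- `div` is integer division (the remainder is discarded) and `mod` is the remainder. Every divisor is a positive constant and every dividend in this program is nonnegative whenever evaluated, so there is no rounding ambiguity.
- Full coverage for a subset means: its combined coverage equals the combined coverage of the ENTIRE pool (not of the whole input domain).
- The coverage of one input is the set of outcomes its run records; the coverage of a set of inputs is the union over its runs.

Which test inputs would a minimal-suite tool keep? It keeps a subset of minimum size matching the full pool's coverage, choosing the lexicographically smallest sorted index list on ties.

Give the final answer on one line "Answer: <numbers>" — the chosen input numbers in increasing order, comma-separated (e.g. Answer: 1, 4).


test 1 (c=13, m=5) fires B1->T, B2->F, B1->T, B2->F, B1->T, B2->F, B1->T, B2->F, B1->T, B2->F, B1->T, B2->F, B1->F, B4->E, ...; hits B1=T, B1=F, B2=F, B3=T, B4=E, B5=F
test 2 (c=13, m=3) fires B1->T, B2->F, B1->T, B2->F, B1->T, B2->F, B1->T, B2->F, B1->F, B4->E, B3->F; hits B1=T, B1=F, B2=F, B3=F, B4=E
test 3 (c=14, m=5) fires B1->T, B2->F, B1->T, B2->F, B1->T, B2->F, B1->T, B2->F, B1->T, B2->F, B1->T, B2->F, B1->F, B4->S, ...; hits B1=T, B1=F, B2=F, B3=F, B4=S
test 4 (c=2, m=7) fires B1->T, B2->F, B1->T, B2->F, B1->T, B2->F, B1->T, B2->F, B1->F, B4->E, B3->T, B5->T; hits B1=T, B1=F, B2=F, B3=T, B4=E, B5=T
test 5 (c=13, m=7) fires B1->T, B2->F, B1->T, B2->F, B1->T, B2->F, B1->T, B2->F, B1->F, B4->E, B3->T, B5->F; hits B1=T, B1=F, B2=F, B3=T, B4=E, B5=F
union over all inputs: B1=T, B1=F, B2=F, B3=T, B3=F, B4=S, B4=E, B5=T, B5=F (9 outcomes)
no size-1 subset reaches all 9 outcomes (best union: 6/9)
no size-2 subset reaches all 9 outcomes (best union: 8/9)
at size 3, {1, 3, 4} reaches all 9 outcomes; every lexicographically earlier size-3 subset fails
Answer: 1, 3, 4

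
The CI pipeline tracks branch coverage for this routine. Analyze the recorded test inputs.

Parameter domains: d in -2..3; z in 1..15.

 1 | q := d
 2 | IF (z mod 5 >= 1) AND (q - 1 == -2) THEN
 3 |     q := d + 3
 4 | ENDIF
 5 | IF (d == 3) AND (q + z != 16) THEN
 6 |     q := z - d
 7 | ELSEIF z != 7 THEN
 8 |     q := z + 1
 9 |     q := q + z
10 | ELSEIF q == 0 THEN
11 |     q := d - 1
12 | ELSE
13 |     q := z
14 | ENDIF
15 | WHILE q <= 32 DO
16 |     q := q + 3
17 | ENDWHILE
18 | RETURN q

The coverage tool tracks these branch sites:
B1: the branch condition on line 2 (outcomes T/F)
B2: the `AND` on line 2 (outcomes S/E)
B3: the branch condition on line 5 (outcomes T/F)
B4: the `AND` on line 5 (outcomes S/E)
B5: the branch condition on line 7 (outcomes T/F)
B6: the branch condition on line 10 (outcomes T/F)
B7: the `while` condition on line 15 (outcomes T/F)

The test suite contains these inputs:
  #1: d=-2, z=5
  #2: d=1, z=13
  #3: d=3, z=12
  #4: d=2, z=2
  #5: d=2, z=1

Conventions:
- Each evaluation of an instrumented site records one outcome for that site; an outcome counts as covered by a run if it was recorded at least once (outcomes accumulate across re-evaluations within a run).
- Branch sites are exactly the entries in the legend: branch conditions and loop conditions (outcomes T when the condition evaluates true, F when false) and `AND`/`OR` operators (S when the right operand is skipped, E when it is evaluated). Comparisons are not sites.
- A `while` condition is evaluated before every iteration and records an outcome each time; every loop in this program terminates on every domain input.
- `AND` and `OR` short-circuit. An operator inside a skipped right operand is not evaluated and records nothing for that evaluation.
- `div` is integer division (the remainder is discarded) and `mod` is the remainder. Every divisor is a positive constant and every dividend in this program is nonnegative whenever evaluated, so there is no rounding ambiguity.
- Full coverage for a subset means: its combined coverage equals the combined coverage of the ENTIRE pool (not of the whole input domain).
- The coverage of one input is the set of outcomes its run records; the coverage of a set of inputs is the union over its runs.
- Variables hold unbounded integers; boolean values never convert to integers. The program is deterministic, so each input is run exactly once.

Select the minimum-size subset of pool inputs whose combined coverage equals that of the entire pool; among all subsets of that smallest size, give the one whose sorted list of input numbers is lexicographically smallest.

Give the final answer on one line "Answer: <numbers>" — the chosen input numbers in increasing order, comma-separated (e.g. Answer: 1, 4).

run #1 (d=-2, z=5) runs B2->S, B1->F, B4->S, B3->F, B5->T, B7->T, B7->T, B7->T, B7->T, B7->T, B7->T, B7->T, B7->T, B7->F; records B1=F, B2=S, B3=F, B4=S, B5=T, B7=T, B7=F
run #2 (d=1, z=13) runs B2->E, B1->F, B4->S, B3->F, B5->T, B7->T, B7->T, B7->F; records B1=F, B2=E, B3=F, B4=S, B5=T, B7=T, B7=F
run #3 (d=3, z=12) runs B2->E, B1->F, B4->E, B3->T, B7->T, B7->T, B7->T, B7->T, B7->T, B7->T, B7->T, B7->T, B7->F; records B1=F, B2=E, B3=T, B4=E, B7=T, B7=F
run #4 (d=2, z=2) runs B2->E, B1->F, B4->S, B3->F, B5->T, B7->T, B7->T, B7->T, B7->T, B7->T, B7->T, B7->T, B7->T, B7->T, ...; records B1=F, B2=E, B3=F, B4=S, B5=T, B7=T, B7=F
run #5 (d=2, z=1) runs B2->E, B1->F, B4->S, B3->F, B5->T, B7->T, B7->T, B7->T, B7->T, B7->T, B7->T, B7->T, B7->T, B7->T, ...; records B1=F, B2=E, B3=F, B4=S, B5=T, B7=T, B7=F
together the pool reaches 10 outcomes: B1=F, B2=S, B2=E, B3=T, B3=F, B4=S, B4=E, B5=T, B7=T, B7=F
no size-1 subset reaches all 10 outcomes (best union: 7/10)
at size 2, {1, 3} reaches all 10 outcomes; every lexicographically earlier size-2 subset fails

Answer: 1, 3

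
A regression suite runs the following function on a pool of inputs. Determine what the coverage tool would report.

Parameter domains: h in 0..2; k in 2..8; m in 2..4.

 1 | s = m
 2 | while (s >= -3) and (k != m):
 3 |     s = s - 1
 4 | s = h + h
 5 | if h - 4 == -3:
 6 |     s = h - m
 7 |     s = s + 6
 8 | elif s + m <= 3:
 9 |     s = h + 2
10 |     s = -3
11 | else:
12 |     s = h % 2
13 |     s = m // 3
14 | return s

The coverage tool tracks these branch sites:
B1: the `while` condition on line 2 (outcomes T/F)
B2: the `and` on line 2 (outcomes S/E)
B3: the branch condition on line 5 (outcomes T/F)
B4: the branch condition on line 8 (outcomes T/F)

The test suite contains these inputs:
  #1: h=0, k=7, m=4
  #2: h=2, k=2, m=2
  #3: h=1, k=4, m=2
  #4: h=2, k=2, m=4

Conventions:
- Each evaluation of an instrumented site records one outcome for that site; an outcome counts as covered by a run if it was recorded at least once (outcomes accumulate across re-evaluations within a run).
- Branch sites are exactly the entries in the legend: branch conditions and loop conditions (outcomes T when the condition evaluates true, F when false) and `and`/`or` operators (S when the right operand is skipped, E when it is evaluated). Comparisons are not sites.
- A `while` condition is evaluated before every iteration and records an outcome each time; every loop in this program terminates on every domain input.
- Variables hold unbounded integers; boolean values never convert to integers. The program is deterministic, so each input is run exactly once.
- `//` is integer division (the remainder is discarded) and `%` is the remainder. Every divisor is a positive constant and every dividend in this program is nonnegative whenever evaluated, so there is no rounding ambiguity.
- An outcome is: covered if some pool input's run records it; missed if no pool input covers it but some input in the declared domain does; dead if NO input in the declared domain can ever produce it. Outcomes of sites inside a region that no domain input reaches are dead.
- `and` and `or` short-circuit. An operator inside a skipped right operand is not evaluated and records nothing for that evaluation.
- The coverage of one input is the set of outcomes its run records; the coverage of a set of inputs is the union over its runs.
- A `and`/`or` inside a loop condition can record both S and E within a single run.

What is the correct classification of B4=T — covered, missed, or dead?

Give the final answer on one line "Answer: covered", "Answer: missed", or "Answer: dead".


no pool input records B4=T
but domain input (h=0, k=2, m=2) does record it -> reachable, so missed
Answer: missed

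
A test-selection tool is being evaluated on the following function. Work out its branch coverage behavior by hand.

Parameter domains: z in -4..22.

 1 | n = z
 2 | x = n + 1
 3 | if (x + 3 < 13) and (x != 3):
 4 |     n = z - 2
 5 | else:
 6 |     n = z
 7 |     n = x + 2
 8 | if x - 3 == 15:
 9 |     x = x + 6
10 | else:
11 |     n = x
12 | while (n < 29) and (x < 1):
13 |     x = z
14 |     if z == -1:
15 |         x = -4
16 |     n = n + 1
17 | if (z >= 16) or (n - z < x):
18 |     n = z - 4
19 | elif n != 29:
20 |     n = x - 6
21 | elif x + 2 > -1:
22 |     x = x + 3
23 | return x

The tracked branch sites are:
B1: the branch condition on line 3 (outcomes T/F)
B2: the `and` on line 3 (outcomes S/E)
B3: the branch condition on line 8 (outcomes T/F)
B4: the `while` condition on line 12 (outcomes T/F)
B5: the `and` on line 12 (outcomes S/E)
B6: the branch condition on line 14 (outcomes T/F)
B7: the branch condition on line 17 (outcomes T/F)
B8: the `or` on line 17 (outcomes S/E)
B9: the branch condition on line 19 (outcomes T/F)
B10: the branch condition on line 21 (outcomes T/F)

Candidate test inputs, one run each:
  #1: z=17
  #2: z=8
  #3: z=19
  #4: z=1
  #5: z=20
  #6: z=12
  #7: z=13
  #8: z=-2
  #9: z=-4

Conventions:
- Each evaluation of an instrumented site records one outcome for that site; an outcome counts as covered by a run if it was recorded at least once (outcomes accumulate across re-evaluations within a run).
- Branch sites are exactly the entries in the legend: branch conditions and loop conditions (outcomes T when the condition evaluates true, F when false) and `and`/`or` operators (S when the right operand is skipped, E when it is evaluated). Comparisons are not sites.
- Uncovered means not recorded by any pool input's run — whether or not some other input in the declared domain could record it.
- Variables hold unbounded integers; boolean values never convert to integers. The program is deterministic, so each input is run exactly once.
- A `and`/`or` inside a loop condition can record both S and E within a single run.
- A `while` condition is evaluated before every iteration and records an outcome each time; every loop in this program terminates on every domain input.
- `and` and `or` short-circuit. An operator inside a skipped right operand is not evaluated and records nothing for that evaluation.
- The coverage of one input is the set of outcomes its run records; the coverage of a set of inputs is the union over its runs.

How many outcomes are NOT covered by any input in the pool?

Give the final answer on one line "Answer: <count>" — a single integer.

test 1 (z=17) fires B2->S, B1->F, B3->T, B5->E, B4->F, B8->S, B7->T; hits B1=F, B2=S, B3=T, B4=F, B5=E, B7=T, B8=S
test 2 (z=8) fires B2->E, B1->T, B3->F, B5->E, B4->F, B8->E, B7->T; hits B1=T, B2=E, B3=F, B4=F, B5=E, B7=T, B8=E
test 3 (z=19) fires B2->S, B1->F, B3->F, B5->E, B4->F, B8->S, B7->T; hits B1=F, B2=S, B3=F, B4=F, B5=E, B7=T, B8=S
test 4 (z=1) fires B2->E, B1->T, B3->F, B5->E, B4->F, B8->E, B7->T; hits B1=T, B2=E, B3=F, B4=F, B5=E, B7=T, B8=E
test 5 (z=20) fires B2->S, B1->F, B3->F, B5->E, B4->F, B8->S, B7->T; hits B1=F, B2=S, B3=F, B4=F, B5=E, B7=T, B8=S
test 6 (z=12) fires B2->S, B1->F, B3->F, B5->E, B4->F, B8->E, B7->T; hits B1=F, B2=S, B3=F, B4=F, B5=E, B7=T, B8=E
test 7 (z=13) fires B2->S, B1->F, B3->F, B5->E, B4->F, B8->E, B7->T; hits B1=F, B2=S, B3=F, B4=F, B5=E, B7=T, B8=E
test 8 (z=-2) fires B2->E, B1->T, B3->F, B5->E, B4->T, B6->F, B5->E, B4->T, B6->F, B5->E, B4->T, B6->F, B5->E, B4->T, ...; hits B1=T, B2=E, B3=F, B4=T, B4=F, B5=S, B5=E, B6=F, B7=F, B8=E, B9=F, B10=T
test 9 (z=-4) fires B2->E, B1->T, B3->F, B5->E, B4->T, B6->F, B5->E, B4->T, B6->F, B5->E, B4->T, B6->F, B5->E, B4->T, ...; hits B1=T, B2=E, B3=F, B4=T, B4=F, B5=S, B5=E, B6=F, B7=F, B8=E, B9=F, B10=F
union over the pool: B1=T, B1=F, B2=S, B2=E, B3=T, B3=F, B4=T, B4=F, B5=S, B5=E, B6=F, B7=T, B7=F, B8=S, B8=E, B9=F, B10=T, B10=F
uncovered (2 of 20): B6=T, B9=T

Answer: 2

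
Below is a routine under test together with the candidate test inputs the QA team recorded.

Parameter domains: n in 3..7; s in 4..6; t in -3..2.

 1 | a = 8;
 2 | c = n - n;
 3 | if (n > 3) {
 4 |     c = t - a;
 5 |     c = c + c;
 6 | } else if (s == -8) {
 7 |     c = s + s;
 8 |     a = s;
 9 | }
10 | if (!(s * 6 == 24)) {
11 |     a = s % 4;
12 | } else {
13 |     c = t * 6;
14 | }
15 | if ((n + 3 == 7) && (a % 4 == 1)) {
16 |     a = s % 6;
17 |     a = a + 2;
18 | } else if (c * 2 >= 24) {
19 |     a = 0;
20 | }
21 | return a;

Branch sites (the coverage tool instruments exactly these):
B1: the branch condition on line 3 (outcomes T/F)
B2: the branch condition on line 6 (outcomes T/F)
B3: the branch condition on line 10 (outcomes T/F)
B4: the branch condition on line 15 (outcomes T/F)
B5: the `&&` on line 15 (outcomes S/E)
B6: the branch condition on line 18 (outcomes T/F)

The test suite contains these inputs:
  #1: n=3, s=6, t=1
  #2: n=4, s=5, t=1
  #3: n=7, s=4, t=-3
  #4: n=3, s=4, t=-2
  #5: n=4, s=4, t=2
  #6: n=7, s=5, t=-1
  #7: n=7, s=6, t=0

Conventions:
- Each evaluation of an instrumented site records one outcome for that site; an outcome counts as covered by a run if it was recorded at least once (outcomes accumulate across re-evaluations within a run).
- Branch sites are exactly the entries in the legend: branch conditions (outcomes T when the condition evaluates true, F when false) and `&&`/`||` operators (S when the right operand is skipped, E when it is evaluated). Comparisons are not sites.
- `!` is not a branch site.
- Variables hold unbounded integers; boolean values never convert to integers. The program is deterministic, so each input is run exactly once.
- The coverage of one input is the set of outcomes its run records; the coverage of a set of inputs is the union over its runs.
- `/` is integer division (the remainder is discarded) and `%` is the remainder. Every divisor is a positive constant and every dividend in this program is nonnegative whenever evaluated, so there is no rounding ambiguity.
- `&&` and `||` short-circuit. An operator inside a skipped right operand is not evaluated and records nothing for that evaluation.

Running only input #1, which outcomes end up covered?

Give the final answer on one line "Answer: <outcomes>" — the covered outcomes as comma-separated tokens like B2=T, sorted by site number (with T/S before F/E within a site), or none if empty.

Running input #1 (n=3, s=6, t=1), event by event:
  B1->F, B2->F, B3->T, B5->S, B4->F, B6->F
collecting distinct outcomes: B1=F, B2=F, B3=T, B4=F, B5=S, B6=F

Answer: B1=F, B2=F, B3=T, B4=F, B5=S, B6=F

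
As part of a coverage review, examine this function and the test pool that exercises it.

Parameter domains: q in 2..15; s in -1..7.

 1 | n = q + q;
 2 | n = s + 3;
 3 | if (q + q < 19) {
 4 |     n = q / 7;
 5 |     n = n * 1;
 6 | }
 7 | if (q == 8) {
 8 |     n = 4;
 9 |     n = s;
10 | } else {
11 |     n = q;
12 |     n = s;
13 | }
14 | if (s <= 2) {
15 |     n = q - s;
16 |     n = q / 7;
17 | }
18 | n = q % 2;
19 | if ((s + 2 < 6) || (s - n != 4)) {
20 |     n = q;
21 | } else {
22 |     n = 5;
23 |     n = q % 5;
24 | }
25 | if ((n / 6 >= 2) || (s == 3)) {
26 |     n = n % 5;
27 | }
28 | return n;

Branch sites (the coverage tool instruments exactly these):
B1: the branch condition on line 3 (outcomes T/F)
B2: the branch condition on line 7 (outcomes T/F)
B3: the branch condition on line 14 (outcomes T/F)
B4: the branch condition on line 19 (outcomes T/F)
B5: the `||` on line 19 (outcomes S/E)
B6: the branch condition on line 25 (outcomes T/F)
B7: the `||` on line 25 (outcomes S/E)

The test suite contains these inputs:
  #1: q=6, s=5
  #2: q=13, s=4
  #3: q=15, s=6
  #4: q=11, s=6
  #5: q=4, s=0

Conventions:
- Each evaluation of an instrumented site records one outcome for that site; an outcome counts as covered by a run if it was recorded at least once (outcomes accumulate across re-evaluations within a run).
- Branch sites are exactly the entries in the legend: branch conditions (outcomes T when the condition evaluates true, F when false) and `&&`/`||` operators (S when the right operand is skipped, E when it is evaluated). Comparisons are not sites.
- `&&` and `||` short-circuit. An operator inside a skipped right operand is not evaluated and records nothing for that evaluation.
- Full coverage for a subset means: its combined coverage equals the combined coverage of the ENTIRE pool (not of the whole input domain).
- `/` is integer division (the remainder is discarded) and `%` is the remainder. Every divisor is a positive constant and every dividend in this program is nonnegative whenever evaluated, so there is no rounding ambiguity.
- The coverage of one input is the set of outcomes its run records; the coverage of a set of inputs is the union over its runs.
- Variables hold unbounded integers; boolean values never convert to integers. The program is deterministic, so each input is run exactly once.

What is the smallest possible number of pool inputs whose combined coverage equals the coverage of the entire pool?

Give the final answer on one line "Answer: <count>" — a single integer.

run #1 (q=6, s=5) runs B1->T, B2->F, B3->F, B5->E, B4->T, B7->E, B6->F; records B1=T, B2=F, B3=F, B4=T, B5=E, B6=F, B7=E
run #2 (q=13, s=4) runs B1->F, B2->F, B3->F, B5->E, B4->T, B7->S, B6->T; records B1=F, B2=F, B3=F, B4=T, B5=E, B6=T, B7=S
run #3 (q=15, s=6) runs B1->F, B2->F, B3->F, B5->E, B4->T, B7->S, B6->T; records B1=F, B2=F, B3=F, B4=T, B5=E, B6=T, B7=S
run #4 (q=11, s=6) runs B1->F, B2->F, B3->F, B5->E, B4->T, B7->E, B6->F; records B1=F, B2=F, B3=F, B4=T, B5=E, B6=F, B7=E
run #5 (q=4, s=0) runs B1->T, B2->F, B3->T, B5->S, B4->T, B7->E, B6->F; records B1=T, B2=F, B3=T, B4=T, B5=S, B6=F, B7=E
union over all inputs: B1=T, B1=F, B2=F, B3=T, B3=F, B4=T, B5=S, B5=E, B6=T, B6=F, B7=S, B7=E (12 outcomes)
checked all size-1 subsets: none covers 12 outcomes (max 7/12)
size 2: inputs {2, 5} cover all 12 outcomes, and no lexicographically smaller subset of this size does

Answer: 2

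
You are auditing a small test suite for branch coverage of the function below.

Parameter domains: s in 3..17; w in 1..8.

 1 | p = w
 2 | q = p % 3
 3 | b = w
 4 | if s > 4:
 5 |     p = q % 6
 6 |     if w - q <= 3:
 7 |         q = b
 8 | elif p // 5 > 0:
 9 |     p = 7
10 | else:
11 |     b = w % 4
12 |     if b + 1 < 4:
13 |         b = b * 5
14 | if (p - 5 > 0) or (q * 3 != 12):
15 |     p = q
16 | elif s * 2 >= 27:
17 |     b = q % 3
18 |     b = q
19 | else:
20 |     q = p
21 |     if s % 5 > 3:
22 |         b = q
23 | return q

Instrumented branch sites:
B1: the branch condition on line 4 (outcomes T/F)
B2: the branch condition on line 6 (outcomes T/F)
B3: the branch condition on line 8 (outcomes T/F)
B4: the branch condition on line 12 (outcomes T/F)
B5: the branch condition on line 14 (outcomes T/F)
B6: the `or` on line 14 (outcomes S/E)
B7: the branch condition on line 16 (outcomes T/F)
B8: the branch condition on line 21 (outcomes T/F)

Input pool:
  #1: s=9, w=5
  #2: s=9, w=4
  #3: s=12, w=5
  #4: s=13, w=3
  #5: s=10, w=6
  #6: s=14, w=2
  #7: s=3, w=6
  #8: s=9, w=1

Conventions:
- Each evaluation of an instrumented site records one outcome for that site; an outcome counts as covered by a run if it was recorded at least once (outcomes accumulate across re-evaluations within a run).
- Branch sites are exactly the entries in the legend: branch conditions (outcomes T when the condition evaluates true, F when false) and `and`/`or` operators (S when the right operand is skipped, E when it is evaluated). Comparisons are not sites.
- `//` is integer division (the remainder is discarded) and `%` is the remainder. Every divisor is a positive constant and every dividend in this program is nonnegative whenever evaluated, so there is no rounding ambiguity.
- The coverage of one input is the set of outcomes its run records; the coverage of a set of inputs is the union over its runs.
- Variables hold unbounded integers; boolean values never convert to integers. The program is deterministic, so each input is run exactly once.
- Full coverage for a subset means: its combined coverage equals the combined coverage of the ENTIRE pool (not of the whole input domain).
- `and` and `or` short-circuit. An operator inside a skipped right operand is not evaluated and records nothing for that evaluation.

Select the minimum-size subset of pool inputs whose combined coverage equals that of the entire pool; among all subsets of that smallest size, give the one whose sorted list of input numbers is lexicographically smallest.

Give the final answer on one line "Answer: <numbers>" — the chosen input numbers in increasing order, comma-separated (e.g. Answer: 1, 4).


input #1, s=9, w=5: events B1->T, B2->T, B6->E, B5->T; outcomes B1=T, B2=T, B5=T, B6=E
input #2, s=9, w=4: events B1->T, B2->T, B6->E, B5->F, B7->F, B8->T; outcomes B1=T, B2=T, B5=F, B6=E, B7=F, B8=T
input #3, s=12, w=5: events B1->T, B2->T, B6->E, B5->T; outcomes B1=T, B2=T, B5=T, B6=E
input #4, s=13, w=3: events B1->T, B2->T, B6->E, B5->T; outcomes B1=T, B2=T, B5=T, B6=E
input #5, s=10, w=6: events B1->T, B2->F, B6->E, B5->T; outcomes B1=T, B2=F, B5=T, B6=E
input #6, s=14, w=2: events B1->T, B2->T, B6->E, B5->T; outcomes B1=T, B2=T, B5=T, B6=E
input #7, s=3, w=6: events B1->F, B3->T, B6->S, B5->T; outcomes B1=F, B3=T, B5=T, B6=S
input #8, s=9, w=1: events B1->T, B2->T, B6->E, B5->T; outcomes B1=T, B2=T, B5=T, B6=E
together the pool reaches 11 outcomes: B1=T, B1=F, B2=T, B2=F, B3=T, B5=T, B5=F, B6=S, B6=E, B7=F, B8=T
every size-1 subset falls short of the 11 outcomes (best: 6/11)
every size-2 subset falls short of the 11 outcomes (best: 10/11)
the canonical winner is {2, 5, 7}: size 3, full 11-outcome coverage, earliest index list among size-3 covers
Answer: 2, 5, 7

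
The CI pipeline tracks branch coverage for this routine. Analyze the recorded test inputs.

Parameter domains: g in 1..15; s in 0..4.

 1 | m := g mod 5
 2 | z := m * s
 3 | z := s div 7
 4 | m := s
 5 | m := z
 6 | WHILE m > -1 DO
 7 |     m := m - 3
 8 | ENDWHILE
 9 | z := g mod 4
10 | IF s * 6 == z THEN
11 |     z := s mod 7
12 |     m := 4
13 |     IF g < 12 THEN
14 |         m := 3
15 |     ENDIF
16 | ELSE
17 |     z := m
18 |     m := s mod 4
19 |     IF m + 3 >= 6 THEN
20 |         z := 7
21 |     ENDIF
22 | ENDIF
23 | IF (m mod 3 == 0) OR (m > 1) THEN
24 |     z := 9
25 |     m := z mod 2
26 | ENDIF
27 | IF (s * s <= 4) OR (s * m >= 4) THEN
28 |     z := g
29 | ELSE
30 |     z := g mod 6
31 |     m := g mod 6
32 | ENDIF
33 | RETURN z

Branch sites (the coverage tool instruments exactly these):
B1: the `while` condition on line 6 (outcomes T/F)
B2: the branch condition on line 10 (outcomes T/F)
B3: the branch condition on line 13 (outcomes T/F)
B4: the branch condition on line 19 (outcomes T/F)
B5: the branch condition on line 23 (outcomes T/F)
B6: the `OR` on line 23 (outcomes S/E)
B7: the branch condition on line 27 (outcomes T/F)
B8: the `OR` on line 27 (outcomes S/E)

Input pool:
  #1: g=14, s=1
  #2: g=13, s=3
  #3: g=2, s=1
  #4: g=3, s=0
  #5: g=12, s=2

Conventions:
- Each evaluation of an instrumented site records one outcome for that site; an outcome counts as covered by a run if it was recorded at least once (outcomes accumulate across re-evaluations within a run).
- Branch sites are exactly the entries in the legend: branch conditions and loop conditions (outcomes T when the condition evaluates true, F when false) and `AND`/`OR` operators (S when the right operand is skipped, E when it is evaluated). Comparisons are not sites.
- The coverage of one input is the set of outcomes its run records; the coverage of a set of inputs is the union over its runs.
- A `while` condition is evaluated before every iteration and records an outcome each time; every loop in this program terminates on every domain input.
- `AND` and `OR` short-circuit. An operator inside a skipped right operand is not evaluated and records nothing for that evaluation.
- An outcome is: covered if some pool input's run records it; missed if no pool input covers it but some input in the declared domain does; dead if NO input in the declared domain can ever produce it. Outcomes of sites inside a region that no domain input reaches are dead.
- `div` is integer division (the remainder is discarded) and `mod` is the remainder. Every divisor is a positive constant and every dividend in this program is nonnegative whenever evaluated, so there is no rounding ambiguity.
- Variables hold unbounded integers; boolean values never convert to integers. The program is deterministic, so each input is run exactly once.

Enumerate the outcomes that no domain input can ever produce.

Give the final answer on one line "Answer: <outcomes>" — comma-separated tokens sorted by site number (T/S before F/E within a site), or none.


checking every outcome against all 75 domain inputs:
  reachable outcomes have witnesses, e.g. B1=T (e.g. g=1, s=0), B1=F (e.g. g=1, s=0), B2=T (e.g. g=4, s=0), B2=F (e.g. g=1, s=0)
Answer: none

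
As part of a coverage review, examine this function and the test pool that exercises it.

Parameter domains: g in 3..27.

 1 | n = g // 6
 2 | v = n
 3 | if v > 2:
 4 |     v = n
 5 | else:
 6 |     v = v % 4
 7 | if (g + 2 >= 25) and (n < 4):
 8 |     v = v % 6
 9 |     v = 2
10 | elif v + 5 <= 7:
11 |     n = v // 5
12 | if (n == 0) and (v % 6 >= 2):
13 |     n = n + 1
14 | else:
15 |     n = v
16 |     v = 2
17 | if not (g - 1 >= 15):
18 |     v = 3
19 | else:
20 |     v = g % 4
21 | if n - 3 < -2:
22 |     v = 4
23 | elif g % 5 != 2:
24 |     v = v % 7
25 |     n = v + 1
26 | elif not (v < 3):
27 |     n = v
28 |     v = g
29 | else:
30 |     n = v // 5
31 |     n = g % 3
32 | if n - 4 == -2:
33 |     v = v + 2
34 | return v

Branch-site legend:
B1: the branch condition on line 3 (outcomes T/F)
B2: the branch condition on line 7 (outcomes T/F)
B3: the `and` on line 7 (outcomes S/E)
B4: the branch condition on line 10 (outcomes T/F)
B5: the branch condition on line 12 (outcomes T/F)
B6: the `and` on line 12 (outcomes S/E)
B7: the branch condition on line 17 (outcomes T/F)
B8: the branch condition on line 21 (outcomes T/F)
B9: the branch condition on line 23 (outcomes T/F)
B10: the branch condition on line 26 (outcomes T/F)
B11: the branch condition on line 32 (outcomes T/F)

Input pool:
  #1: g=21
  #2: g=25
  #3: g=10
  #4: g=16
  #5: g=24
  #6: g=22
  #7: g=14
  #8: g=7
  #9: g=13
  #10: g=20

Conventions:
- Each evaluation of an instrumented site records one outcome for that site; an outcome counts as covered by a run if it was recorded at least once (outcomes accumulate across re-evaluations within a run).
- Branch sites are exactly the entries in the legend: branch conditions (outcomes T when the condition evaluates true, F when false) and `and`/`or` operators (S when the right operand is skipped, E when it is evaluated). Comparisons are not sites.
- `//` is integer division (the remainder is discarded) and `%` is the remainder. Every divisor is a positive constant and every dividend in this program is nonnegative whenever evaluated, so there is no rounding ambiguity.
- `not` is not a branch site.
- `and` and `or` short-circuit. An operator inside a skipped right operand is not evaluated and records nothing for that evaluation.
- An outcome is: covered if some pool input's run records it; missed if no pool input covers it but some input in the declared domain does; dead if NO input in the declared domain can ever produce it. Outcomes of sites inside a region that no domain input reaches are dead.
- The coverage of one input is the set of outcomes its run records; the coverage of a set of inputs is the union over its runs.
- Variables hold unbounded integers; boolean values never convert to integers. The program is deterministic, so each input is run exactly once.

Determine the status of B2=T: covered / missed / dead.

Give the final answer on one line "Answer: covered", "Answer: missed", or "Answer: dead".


no pool input records B2=T
but domain input (g=23) does record it -> reachable, so missed
Answer: missed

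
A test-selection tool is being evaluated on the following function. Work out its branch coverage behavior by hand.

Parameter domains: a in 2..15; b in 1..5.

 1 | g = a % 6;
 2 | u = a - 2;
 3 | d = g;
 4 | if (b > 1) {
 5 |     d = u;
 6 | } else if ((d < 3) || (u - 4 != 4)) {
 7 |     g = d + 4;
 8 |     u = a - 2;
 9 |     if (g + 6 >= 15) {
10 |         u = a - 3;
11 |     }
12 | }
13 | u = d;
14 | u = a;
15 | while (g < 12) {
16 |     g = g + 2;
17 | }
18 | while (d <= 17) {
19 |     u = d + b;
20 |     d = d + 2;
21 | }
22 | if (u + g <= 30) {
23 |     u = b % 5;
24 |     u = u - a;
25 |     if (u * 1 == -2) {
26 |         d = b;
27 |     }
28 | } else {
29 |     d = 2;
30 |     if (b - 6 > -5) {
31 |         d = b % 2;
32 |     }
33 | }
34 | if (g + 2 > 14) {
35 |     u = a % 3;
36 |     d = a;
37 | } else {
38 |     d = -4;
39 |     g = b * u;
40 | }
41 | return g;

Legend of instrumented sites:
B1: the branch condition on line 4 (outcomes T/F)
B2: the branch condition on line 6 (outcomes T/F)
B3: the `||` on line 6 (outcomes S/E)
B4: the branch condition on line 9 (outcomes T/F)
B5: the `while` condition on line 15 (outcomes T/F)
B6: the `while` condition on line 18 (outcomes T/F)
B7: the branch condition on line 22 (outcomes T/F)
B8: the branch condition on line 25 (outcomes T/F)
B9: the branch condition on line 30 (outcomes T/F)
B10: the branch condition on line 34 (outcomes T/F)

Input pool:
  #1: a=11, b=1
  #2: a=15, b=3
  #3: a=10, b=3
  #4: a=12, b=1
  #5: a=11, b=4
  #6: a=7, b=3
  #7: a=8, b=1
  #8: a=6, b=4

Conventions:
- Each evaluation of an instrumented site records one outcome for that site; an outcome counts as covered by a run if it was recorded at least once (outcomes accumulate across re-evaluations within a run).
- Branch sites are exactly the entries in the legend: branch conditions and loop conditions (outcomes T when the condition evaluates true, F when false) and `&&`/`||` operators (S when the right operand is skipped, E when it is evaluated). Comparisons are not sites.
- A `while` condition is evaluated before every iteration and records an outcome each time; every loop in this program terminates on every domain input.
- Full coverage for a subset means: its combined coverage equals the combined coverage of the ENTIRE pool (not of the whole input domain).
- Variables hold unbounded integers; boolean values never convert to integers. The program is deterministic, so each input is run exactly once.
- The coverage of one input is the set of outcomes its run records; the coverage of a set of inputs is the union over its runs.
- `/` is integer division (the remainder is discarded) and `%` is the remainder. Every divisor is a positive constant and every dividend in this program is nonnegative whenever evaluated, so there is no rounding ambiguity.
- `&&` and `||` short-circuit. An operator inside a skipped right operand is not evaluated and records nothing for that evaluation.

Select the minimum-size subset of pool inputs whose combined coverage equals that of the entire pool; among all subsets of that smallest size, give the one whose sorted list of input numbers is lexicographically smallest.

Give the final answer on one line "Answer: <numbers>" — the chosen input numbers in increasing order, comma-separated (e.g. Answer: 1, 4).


input #1, a=11, b=1: outcomes B1=F, B2=T, B3=E, B4=T, B5=T, B5=F, B6=T, B6=F, B7=F, B9=F, B10=T
input #2, a=15, b=3: outcomes B1=T, B5=T, B5=F, B6=T, B6=F, B7=F, B9=T, B10=T
input #3, a=10, b=3: outcomes B1=T, B5=T, B5=F, B6=T, B6=F, B7=F, B9=T, B10=F
input #4, a=12, b=1: outcomes B1=F, B2=T, B3=S, B4=F, B5=T, B5=F, B6=T, B6=F, B7=T, B8=F, B10=F
input #5, a=11, b=4: outcomes B1=T, B5=T, B5=F, B6=T, B6=F, B7=F, B9=T, B10=T
input #6, a=7, b=3: outcomes B1=T, B5=T, B5=F, B6=T, B6=F, B7=F, B9=T, B10=T
input #7, a=8, b=1: outcomes B1=F, B2=T, B3=S, B4=F, B5=T, B5=F, B6=T, B6=F, B7=T, B8=F, B10=F
input #8, a=6, b=4: outcomes B1=T, B5=T, B5=F, B6=T, B6=F, B7=F, B9=T, B10=F
together the pool reaches 18 outcomes: B1=T, B1=F, B2=T, B3=S, B3=E, B4=T, B4=F, B5=T, B5=F, B6=T, B6=F, B7=T, B7=F, B8=F, B9=T, B9=F, B10=T, B10=F
every size-1 subset falls short of the 18 outcomes (best: 11/18)
every size-2 subset falls short of the 18 outcomes (best: 16/18)
inputs {1, 2, 4} (size 3) cover everything; no size-3 subset with a lexicographically smaller index list covers all 18
Answer: 1, 2, 4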